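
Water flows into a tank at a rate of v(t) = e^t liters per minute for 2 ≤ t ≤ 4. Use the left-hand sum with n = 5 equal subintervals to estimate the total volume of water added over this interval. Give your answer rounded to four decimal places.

38.3951

Δt = (4 − 2)/5 = 0.4.
Left endpoints: 2, 2.4, 2.8, 3.2, 3.6.
v(2) ≈ 7.3891, v(2.4) ≈ 11.0232, v(2.8) ≈ 16.4446, v(3.2) ≈ 24.5325, v(3.6) ≈ 36.5982.
Sum = Δt · [v(2) + v(2.4) + v(2.8) + v(3.2) + v(3.6)].
Sum ≈ 38.3951.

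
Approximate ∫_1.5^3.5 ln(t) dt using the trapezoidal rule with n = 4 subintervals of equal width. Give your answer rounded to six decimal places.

1.768582

Δt = (3.5 − 1.5)/4 = 0.5.
f(1.5) ≈ 0.405465, f(2) ≈ 0.693147, f(2.5) ≈ 0.916291, f(3) ≈ 1.098612, f(3.5) ≈ 1.252763.
T_4 = (Δt/2)·[f(t_0) + 2f(t_1) + 2f(t_2) + 2f(t_3) + f(t_4)].
Sum ≈ 1.768582.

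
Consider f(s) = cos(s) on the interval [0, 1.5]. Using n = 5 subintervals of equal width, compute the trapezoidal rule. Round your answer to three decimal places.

0.990

Δs = (1.5 − 0)/5 = 0.3.
f(0) ≈ 1.000, f(0.3) ≈ 0.955, f(0.6) ≈ 0.825, f(0.9) ≈ 0.622, f(1.2) ≈ 0.362, f(1.5) ≈ 0.071.
T_5 = (Δs/2)·[f(s_0) + 2f(s_1) + ... + 2f(s_{4}) + f(s_5)].
Sum ≈ 0.990.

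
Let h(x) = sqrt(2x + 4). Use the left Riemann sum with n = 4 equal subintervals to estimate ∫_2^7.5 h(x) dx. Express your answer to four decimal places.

Δx = (7.5 − 2)/4 = 1.375.
Left endpoints: 2, 3.375, 4.75, 6.125.
h(2) ≈ 2.8284, h(3.375) ≈ 3.2787, h(4.75) ≈ 3.6742, h(6.125) ≈ 4.0311.
Sum = Δx · [h(2) + h(3.375) + h(4.75) + h(6.125)].
Sum ≈ 18.9922.

18.9922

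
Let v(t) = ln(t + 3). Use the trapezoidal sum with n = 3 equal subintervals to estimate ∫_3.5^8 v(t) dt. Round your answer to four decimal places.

Δt = (8 − 3.5)/3 = 1.5.
v(3.5) ≈ 1.8718, v(5) ≈ 2.0794, v(6.5) ≈ 2.2513, v(8) ≈ 2.3979.
T_3 = (Δt/2)·[v(t_0) + 2v(t_1) + 2v(t_2) + v(t_3)].
Sum ≈ 9.6984.

9.6984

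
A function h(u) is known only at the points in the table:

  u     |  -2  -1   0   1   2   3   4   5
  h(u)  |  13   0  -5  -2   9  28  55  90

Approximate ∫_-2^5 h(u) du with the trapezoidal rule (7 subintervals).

Δu = 1.
T_7 = (1/2)·[13 + 2·0 + 2·(-5) + 2·(-2) + 2·9 + 2·28 + 2·55 + 90] = 136.5.

136.5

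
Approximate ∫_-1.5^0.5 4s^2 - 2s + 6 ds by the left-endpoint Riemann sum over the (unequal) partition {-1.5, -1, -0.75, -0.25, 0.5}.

Subinterval widths: 0.5, 0.25, 0.5, 0.75.
Left endpoints: -1.5, -1, -0.75, -0.25.
f(-1.5) = 18, f(-1) = 12, f(-0.75) = 9.75, f(-0.25) = 6.75.
Sum = Σ Δs_i · f(s_i).
Sum = 21.9375.

21.9375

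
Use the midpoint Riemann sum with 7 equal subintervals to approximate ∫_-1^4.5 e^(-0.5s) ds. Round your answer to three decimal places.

3.067

Δs = (4.5 − (-1))/7 = 11/14.
Midpoints: -17/28, 5/28, 27/28, 1.75, 71/28, 93/28, 115/28.
f(-17/28) ≈ 1.355, f(5/28) ≈ 0.915, f(27/28) ≈ 0.617, f(1.75) ≈ 0.417, f(71/28) ≈ 0.281, f(93/28) ≈ 0.190, f(115/28) ≈ 0.128.
Sum = Δs · [f(-17/28) + f(5/28) + f(27/28) + ...].
Sum ≈ 3.067.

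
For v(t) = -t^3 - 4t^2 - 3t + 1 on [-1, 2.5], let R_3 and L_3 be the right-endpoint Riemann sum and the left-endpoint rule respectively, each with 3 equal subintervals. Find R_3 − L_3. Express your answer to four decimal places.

-56.1458

R_3 ≈ -69.092593.
L_3 ≈ -12.946759.
R_3 − L_3 ≈ -56.1458.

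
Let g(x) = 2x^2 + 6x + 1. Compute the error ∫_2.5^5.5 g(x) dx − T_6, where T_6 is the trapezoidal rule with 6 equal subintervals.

Exact integral: ∫_2.5^5.5 g(x) dx = 175.5.
T_6 = 175.75.
Error = 175.5 − 175.75 = -0.25.

-0.25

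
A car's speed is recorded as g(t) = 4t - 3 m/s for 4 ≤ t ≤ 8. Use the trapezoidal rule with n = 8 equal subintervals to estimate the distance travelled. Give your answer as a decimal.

84

Δt = (8 − 4)/8 = 0.5.
g(4) = 13, g(4.5) = 15, g(5) = 17, g(5.5) = 19, g(6) = 21, g(6.5) = 23, g(7) = 25, g(7.5) = 27, g(8) = 29.
T_8 = (Δt/2)·[g(t_0) + 2g(t_1) + ... + 2g(t_{7}) + g(t_8)].
Sum = 84.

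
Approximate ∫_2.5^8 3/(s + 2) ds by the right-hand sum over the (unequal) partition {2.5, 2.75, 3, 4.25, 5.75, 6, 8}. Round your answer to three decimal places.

Subinterval widths: 0.25, 0.25, 1.25, 1.5, 0.25, 2.
Right endpoints: 2.75, 3, 4.25, 5.75, 6, 8.
f(2.75) = 12/19, f(3) = 0.6, f(4.25) = 0.48, f(5.75) = 12/31, f(6) = 0.375, f(8) = 0.3.
Sum = Σ Δs_i · f(s_i).
Sum ≈ 2.182.

2.182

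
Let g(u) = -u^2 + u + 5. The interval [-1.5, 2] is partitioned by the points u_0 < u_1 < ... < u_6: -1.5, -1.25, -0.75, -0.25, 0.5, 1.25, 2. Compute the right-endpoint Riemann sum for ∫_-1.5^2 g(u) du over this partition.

Subinterval widths: 0.25, 0.5, 0.5, 0.75, 0.75, 0.75.
Right endpoints: -1.25, -0.75, -0.25, 0.5, 1.25, 2.
g(-1.25) = 2.1875, g(-0.75) = 3.6875, g(-0.25) = 4.6875, g(0.5) = 5.25, g(1.25) = 4.6875, g(2) = 3.
Sum = Σ Δu_i · g(u_i).
Sum = 14.4375.

14.4375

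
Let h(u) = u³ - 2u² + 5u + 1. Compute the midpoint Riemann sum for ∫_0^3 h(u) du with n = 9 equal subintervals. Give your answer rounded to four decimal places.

Δu = (3 − 0)/9 = 1/3.
Midpoints: 1/6, 0.5, 5/6, 7/6, 1.5, 11/6, 13/6, 2.5, 17/6.
h(1/6) = 385/216, h(0.5) = 3.125, h(5/6) = 941/216, h(7/6) = 1231/216, h(1.5) = 7.375, h(11/6) = 2075/216, h(13/6) = 2725/216, h(2.5) = 16.625, h(17/6) = 4721/216.
Sum = Δu · [h(1/6) + h(0.5) + h(5/6) + ...].
Sum ≈ 27.6806.

27.6806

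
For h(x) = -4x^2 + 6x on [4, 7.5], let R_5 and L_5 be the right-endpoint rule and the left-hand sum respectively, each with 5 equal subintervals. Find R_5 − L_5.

R_5 = -406.56.
L_5 = -308.56.
R_5 − L_5 = -98.

-98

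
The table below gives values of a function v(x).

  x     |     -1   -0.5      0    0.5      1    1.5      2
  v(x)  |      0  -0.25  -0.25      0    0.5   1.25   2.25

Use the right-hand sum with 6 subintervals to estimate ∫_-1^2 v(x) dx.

Δx = 0.5.
Sum = 0.5·[(-0.25) + (-0.25) + 0 + 0.5 + 1.25 + 2.25] = 1.75.

1.75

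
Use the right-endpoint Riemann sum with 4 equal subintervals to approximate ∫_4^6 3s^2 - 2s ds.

146.25

Δs = (6 − 4)/4 = 0.5.
Right endpoints: 4.5, 5, 5.5, 6.
f(4.5) = 51.75, f(5) = 65, f(5.5) = 79.75, f(6) = 96.
Sum = Δs · [f(4.5) + f(5) + f(5.5) + f(6)].
Sum = 146.25.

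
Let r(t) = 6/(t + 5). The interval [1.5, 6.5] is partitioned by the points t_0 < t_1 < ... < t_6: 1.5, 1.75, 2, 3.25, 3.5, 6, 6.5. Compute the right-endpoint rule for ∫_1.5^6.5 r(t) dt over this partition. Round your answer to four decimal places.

Subinterval widths: 0.25, 0.25, 1.25, 0.25, 2.5, 0.5.
Right endpoints: 1.75, 2, 3.25, 3.5, 6, 6.5.
r(1.75) = 8/9, r(2) = 6/7, r(3.25) = 8/11, r(3.5) = 12/17, r(6) = 6/11, r(6.5) = 12/23.
Sum = Σ Δt_i · r(t_i).
Sum ≈ 3.1466.

3.1466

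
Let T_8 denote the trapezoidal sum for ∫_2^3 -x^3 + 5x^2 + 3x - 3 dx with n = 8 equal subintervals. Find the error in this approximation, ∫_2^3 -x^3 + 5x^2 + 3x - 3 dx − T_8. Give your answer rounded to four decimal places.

0.0065

Exact integral: ∫_2^3 f(x) dx ≈ 19.916667.
T_8 = 19.91015625.
Error ≈ 19.916667 − 19.91015625 ≈ 0.0065.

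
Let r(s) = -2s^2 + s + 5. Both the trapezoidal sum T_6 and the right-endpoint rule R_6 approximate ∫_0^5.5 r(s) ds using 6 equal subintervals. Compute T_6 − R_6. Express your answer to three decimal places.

T_6 ≈ -69.83218.
R_6 ≈ -95.04051.
T_6 − R_6 ≈ 25.208.

25.208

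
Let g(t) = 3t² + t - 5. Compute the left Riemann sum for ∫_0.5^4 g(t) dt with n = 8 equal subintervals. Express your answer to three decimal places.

Δt = (4 − 0.5)/8 = 0.4375.
Left endpoints: 0.5, 0.9375, 1.375, 1.8125, 2.25, 2.6875, 3.125, 3.5625.
g(0.5) = -3.75, g(0.9375) = -1.42578125, g(1.375) = 2.046875, g(1.8125) = 6.66796875, g(2.25) = 12.4375, g(2.6875) = 19.35546875, g(3.125) = 27.421875, g(3.5625) = 36.63671875.
Sum = Δt · [g(0.5) + g(0.9375) + g(1.375) + ...].
Sum ≈ 43.483.

43.483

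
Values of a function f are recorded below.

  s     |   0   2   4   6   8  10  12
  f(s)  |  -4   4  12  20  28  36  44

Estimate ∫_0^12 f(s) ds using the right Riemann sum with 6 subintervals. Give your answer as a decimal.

288

Δs = 2.
Sum = 2·[4 + 12 + 20 + 28 + 36 + 44] = 288.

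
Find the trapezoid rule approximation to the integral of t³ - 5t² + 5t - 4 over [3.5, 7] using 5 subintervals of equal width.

143.47375

Δt = (7 − 3.5)/5 = 0.7.
f(3.5) = -4.875, f(4.2) = 2.888, f(4.9) = 18.099, f(5.6) = 42.816, f(6.3) = 79.097, f(7) = 129.
T_5 = (Δt/2)·[f(t_0) + 2f(t_1) + ... + 2f(t_{4}) + f(t_5)].
Sum = 143.47375.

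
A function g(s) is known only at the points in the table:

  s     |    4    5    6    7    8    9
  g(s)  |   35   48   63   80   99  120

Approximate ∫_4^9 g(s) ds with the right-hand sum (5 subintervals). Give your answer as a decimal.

410

Δs = 1.
Sum = 1·[48 + 63 + 80 + 99 + 120] = 410.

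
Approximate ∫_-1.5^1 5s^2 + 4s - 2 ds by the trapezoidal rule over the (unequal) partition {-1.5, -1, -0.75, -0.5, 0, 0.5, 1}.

0.234375

Subinterval widths: 0.5, 0.25, 0.25, 0.5, 0.5, 0.5.
f(-1.5) = 3.25, f(-1) = -1, f(-0.75) = -2.1875, f(-0.5) = -2.75, f(0) = -2, f(0.5) = 1.25, f(1) = 7.
On each subinterval the trapezoid contributes (Δs_i/2)·[f(s_{i-1}) + f(s_i)].
Sum = 0.234375.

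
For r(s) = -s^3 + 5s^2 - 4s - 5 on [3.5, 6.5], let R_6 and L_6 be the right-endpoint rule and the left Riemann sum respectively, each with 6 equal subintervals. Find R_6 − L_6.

-46.875

R_6 = -122.1875.
L_6 = -75.3125.
R_6 − L_6 = -46.875.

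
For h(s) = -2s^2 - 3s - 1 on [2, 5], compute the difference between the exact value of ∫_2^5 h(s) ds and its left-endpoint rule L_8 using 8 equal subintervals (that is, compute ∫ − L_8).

-9.421875

Exact integral: ∫_2^5 h(s) ds = -112.5.
L_8 = -103.078125.
Error = -112.5 − (-103.078125) = -9.421875.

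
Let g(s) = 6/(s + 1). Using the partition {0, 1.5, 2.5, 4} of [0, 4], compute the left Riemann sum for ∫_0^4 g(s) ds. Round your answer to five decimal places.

13.97143

Subinterval widths: 1.5, 1, 1.5.
Left endpoints: 0, 1.5, 2.5.
g(0) = 6, g(1.5) = 2.4, g(2.5) = 12/7.
Sum = Σ Δs_i · g(s_i).
Sum ≈ 13.97143.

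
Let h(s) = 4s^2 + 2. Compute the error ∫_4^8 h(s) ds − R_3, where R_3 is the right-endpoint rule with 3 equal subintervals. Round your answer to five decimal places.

Exact integral: ∫_4^8 h(s) ds ≈ 605.3333333.
R_3 ≈ 738.0740741.
Error ≈ 605.3333333 − 738.0740741 ≈ -132.74074.

-132.74074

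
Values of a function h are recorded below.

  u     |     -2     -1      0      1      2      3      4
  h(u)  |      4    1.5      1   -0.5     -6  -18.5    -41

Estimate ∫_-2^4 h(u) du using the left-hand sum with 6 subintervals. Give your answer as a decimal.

-18.5

Δu = 1.
Sum = 1·[4 + 1.5 + 1 + (-0.5) + (-6) + (-18.5)] = -18.5.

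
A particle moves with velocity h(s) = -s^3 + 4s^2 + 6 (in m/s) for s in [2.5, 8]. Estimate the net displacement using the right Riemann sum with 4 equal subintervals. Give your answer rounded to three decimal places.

-522.210

Δs = (8 − 2.5)/4 = 1.375.
Right endpoints: 3.875, 5.25, 6.625, 8.
h(3.875) = 4033/512, h(5.25) = -28.453125, h(6.625) = -55917/512, h(8) = -250.
Sum = Δs · [h(3.875) + h(5.25) + h(6.625) + h(8)].
Sum ≈ -522.210.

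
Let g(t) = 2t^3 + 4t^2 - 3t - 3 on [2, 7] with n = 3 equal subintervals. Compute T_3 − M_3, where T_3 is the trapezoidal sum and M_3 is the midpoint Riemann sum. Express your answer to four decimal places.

T_3 ≈ 1628.425926.
M_3 ≈ 1520.787037.
T_3 − M_3 ≈ 107.6389.

107.6389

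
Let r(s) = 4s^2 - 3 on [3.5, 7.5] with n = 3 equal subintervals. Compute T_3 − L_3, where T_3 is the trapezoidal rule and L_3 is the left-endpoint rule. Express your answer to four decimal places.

117.3333

T_3 ≈ 498.074074.
L_3 ≈ 380.740741.
T_3 − L_3 ≈ 117.3333.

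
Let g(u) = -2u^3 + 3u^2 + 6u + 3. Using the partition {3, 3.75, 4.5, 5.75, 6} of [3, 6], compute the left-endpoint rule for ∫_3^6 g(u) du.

-208.09375

Subinterval widths: 0.75, 0.75, 1.25, 0.25.
Left endpoints: 3, 3.75, 4.5, 5.75.
g(3) = -6, g(3.75) = -37.78125, g(4.5) = -91.5, g(5.75) = -243.53125.
Sum = Σ Δu_i · g(u_i).
Sum = -208.09375.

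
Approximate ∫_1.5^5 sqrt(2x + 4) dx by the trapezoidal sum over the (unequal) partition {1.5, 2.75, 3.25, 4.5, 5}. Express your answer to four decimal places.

Subinterval widths: 1.25, 0.5, 1.25, 0.5.
f(1.5) ≈ 2.6458, f(2.75) ≈ 3.0822, f(3.25) ≈ 3.2404, f(4.5) ≈ 3.6056, f(5) ≈ 3.7417.
On each subinterval the trapezoid contributes (Δx_i/2)·[f(x_{i-1}) + f(x_i)].
Sum ≈ 11.2761.

11.2761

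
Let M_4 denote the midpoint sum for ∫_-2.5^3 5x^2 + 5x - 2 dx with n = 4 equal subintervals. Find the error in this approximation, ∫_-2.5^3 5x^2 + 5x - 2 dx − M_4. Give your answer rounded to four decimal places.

Exact integral: ∫_-2.5^3 f(x) dx ≈ 66.916667.
M_4 ≈ 62.583984.
Error ≈ 66.916667 − 62.583984 ≈ 4.3327.

4.3327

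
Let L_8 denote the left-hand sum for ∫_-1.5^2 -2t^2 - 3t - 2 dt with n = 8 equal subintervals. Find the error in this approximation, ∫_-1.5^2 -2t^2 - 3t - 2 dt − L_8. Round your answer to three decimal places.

-2.839

Exact integral: ∫_-1.5^2 f(t) dt ≈ -17.20833.
L_8 ≈ -14.36914.
Error ≈ -17.20833 − (-14.36914) ≈ -2.839.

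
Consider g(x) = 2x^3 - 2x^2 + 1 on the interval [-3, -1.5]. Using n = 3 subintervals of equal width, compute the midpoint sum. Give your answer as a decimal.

-51.734375

Δx = (-1.5 − (-3))/3 = 0.5.
Midpoints: -2.75, -2.25, -1.75.
g(-2.75) = -55.71875, g(-2.25) = -31.90625, g(-1.75) = -15.84375.
Sum = Δx · [g(-2.75) + g(-2.25) + g(-1.75)].
Sum = -51.734375.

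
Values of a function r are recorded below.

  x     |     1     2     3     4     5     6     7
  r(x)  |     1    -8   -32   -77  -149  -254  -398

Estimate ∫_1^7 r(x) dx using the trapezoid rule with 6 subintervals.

Δx = 1.
T_6 = (1/2)·[1 + 2·(-8) + 2·(-32) + 2·(-77) + 2·(-149) + 2·(-254) + (-398)] = -718.5.

-718.5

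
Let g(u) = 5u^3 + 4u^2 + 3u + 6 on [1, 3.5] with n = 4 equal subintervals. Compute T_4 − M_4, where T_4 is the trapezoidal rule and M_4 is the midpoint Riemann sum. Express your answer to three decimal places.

9.216

T_4 ≈ 280.18066.
M_4 ≈ 270.96436.
T_4 − M_4 ≈ 9.216.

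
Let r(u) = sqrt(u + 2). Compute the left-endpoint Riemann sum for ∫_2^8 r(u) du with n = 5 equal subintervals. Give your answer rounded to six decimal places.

Δu = (8 − 2)/5 = 1.2.
Left endpoints: 2, 3.2, 4.4, 5.6, 6.8.
r(2) ≈ 2.000000, r(3.2) ≈ 2.280351, r(4.4) ≈ 2.529822, r(5.6) ≈ 2.756810, r(6.8) ≈ 2.966479.
Sum = Δu · [r(2) + r(3.2) + r(4.4) + r(5.6) + r(6.8)].
Sum ≈ 15.040155.

15.040155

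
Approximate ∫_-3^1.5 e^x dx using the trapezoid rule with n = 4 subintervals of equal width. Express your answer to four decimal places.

Δx = (1.5 − (-3))/4 = 1.125.
f(-3) ≈ 0.0498, f(-1.875) ≈ 0.1534, f(-0.75) ≈ 0.4724, f(0.375) ≈ 1.4550, f(1.5) ≈ 4.4817.
T_4 = (Δx/2)·[f(x_0) + 2f(x_1) + 2f(x_2) + 2f(x_3) + f(x_4)].
Sum ≈ 4.8898.

4.8898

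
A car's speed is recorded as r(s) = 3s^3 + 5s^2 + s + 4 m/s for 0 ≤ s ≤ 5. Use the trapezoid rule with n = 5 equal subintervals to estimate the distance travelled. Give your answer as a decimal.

732.5

Δs = (5 − 0)/5 = 1.
r(0) = 4, r(1) = 13, r(2) = 50, r(3) = 133, r(4) = 280, r(5) = 509.
T_5 = (Δs/2)·[r(s_0) + 2r(s_1) + ... + 2r(s_{4}) + r(s_5)].
Sum = 732.5.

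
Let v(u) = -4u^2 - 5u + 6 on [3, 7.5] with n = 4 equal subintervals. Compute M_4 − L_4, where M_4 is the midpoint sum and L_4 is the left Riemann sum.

M_4 = -615.7265625.
L_4 = -502.453125.
M_4 − L_4 = -113.2734375.

-113.2734375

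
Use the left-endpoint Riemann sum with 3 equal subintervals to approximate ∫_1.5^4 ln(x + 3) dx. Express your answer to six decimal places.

4.164344

Δx = (4 − 1.5)/3 = 5/6.
Left endpoints: 1.5, 7/3, 19/6.
f(1.5) ≈ 1.504077, f(7/3) ≈ 1.673976, f(19/6) ≈ 1.819158.
Sum = Δx · [f(1.5) + f(7/3) + f(19/6)].
Sum ≈ 4.164344.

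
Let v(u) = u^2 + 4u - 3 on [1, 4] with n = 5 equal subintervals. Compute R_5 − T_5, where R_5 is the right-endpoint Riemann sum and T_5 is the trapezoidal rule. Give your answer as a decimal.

8.1

R_5 = 50.28.
T_5 = 42.18.
R_5 − T_5 = 8.1.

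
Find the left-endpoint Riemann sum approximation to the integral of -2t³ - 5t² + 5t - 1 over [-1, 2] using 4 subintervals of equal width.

-13.5

Δt = (2 − (-1))/4 = 0.75.
Left endpoints: -1, -0.25, 0.5, 1.25.
f(-1) = -9, f(-0.25) = -2.53125, f(0.5) = 0, f(1.25) = -6.46875.
Sum = Δt · [f(-1) + f(-0.25) + f(0.5) + f(1.25)].
Sum = -13.5.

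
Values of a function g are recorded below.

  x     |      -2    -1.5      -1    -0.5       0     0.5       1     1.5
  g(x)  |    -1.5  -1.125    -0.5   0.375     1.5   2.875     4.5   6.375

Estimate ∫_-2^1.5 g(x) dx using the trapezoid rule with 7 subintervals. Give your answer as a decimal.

Δx = 0.5.
T_7 = (0.5/2)·[(-1.5) + 2·(-1.125) + 2·(-0.5) + 2·0.375 + 2·1.5 + 2·2.875 + 2·4.5 + 6.375] = 5.03125.

5.03125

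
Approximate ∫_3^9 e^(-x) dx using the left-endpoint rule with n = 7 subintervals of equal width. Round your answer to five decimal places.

Δx = (9 − 3)/7 = 6/7.
Left endpoints: 3, 27/7, 33/7, 39/7, 45/7, 51/7, 57/7.
f(3) ≈ 0.04979, f(27/7) ≈ 0.02113, f(33/7) ≈ 0.00897, f(39/7) ≈ 0.00381, f(45/7) ≈ 0.00161, f(51/7) ≈ 0.00069, f(57/7) ≈ 0.00029.
Sum = Δx · [f(3) + f(27/7) + f(33/7) + ...].
Sum ≈ 0.07395.

0.07395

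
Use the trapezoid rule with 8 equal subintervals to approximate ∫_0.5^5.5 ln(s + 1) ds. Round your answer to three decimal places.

6.542

Δs = (5.5 − 0.5)/8 = 0.625.
f(0.5) ≈ 0.405, f(1.125) ≈ 0.754, f(1.75) ≈ 1.012, f(2.375) ≈ 1.216, f(3) ≈ 1.386, f(3.625) ≈ 1.531, f(4.25) ≈ 1.658, f(4.875) ≈ 1.771, f(5.5) ≈ 1.872.
T_8 = (Δs/2)·[f(s_0) + 2f(s_1) + ... + 2f(s_{7}) + f(s_8)].
Sum ≈ 6.542.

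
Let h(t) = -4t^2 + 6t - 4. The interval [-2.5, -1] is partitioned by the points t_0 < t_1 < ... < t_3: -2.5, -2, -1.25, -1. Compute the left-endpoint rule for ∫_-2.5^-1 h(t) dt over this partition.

-50.4375

Subinterval widths: 0.5, 0.75, 0.25.
Left endpoints: -2.5, -2, -1.25.
h(-2.5) = -44, h(-2) = -32, h(-1.25) = -17.75.
Sum = Σ Δt_i · h(t_i).
Sum = -50.4375.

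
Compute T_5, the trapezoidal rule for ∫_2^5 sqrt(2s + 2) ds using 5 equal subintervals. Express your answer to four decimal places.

8.9538

Δs = (5 − 2)/5 = 0.6.
f(2) ≈ 2.4495, f(2.6) ≈ 2.6833, f(3.2) ≈ 2.8983, f(3.8) ≈ 3.0984, f(4.4) ≈ 3.2863, f(5) ≈ 3.4641.
T_5 = (Δs/2)·[f(s_0) + 2f(s_1) + ... + 2f(s_{4}) + f(s_5)].
Sum ≈ 8.9538.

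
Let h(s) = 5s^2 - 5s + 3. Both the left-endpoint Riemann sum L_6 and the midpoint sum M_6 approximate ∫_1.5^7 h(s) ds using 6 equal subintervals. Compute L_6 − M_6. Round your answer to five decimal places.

L_6 ≈ 374.9866898.
M_6 ≈ 463.7410301.
L_6 − M_6 ≈ -88.75434.

-88.75434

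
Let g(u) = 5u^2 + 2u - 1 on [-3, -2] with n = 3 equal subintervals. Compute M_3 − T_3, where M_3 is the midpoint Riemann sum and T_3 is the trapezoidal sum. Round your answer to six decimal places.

M_3 ≈ 25.62037037.
T_3 ≈ 25.75925926.
M_3 − T_3 ≈ -0.138889.

-0.138889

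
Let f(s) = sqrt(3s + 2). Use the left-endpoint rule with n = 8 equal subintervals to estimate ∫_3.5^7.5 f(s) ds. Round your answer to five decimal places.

16.77162

Δs = (7.5 − 3.5)/8 = 0.5.
Left endpoints: 3.5, 4, 4.5, 5, 5.5, 6, 6.5, 7.
f(3.5) ≈ 3.53553, f(4) ≈ 3.74166, f(4.5) ≈ 3.93700, f(5) ≈ 4.12311, f(5.5) ≈ 4.30116, f(6) ≈ 4.47214, f(6.5) ≈ 4.63681, f(7) ≈ 4.79583.
Sum = Δs · [f(3.5) + f(4) + f(4.5) + ...].
Sum ≈ 16.77162.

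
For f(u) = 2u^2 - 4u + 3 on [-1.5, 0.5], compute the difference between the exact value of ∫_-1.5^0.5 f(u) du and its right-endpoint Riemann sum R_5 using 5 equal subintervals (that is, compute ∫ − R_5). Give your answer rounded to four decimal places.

Exact integral: ∫_-1.5^0.5 f(u) du ≈ 12.333333.
R_5 = 10.04.
Error ≈ 12.333333 − 10.04 ≈ 2.2933.

2.2933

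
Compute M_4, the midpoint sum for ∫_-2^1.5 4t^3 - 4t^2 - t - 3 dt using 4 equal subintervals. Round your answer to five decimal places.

-34.16602

Δt = (1.5 − (-2))/4 = 0.875.
Midpoints: -1.5625, -0.6875, 0.1875, 1.0625.
f(-1.5625) = -27097/1024, f(-0.6875) = -5635/1024, f(0.1875) = -3381/1024, f(1.0625) = -3871/1024.
Sum = Δt · [f(-1.5625) + f(-0.6875) + f(0.1875) + f(1.0625)].
Sum ≈ -34.16602.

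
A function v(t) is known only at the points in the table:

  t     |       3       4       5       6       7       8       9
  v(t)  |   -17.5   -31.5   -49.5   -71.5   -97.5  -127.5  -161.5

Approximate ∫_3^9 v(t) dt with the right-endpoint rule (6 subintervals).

-539

Δt = 1.
Sum = 1·[(-31.5) + (-49.5) + (-71.5) + (-97.5) + (-127.5) + (-161.5)] = -539.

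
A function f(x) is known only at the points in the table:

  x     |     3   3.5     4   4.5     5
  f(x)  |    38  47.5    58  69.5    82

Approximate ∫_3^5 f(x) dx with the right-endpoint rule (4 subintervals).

128.5

Δx = 0.5.
Sum = 0.5·[47.5 + 58 + 69.5 + 82] = 128.5.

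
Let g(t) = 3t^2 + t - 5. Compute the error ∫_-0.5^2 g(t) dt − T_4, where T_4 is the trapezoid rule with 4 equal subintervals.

Exact integral: ∫_-0.5^2 g(t) dt = -2.5.
T_4 = -2.01171875.
Error = -2.5 − (-2.01171875) = -0.48828125.

-0.48828125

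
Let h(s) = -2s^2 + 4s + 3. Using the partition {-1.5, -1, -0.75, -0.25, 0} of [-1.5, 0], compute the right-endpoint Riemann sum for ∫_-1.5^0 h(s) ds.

-0.09375

Subinterval widths: 0.5, 0.25, 0.5, 0.25.
Right endpoints: -1, -0.75, -0.25, 0.
h(-1) = -3, h(-0.75) = -1.125, h(-0.25) = 1.875, h(0) = 3.
Sum = Σ Δs_i · h(s_i).
Sum = -0.09375.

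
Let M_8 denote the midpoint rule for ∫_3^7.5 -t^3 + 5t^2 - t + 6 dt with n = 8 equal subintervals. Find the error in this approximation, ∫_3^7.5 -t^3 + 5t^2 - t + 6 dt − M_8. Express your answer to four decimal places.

-1.2755

Exact integral: ∫_3^7.5 f(t) dt = -109.265625.
M_8 ≈ -107.990112.
Error ≈ -109.265625 − (-107.990112) ≈ -1.2755.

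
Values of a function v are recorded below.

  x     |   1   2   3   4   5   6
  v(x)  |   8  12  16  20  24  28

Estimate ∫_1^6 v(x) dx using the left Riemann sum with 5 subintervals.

Δx = 1.
Sum = 1·[8 + 12 + 16 + 20 + 24] = 80.

80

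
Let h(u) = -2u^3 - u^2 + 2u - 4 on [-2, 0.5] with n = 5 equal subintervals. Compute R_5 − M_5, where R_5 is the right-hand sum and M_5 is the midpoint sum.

R_5 = -10.
M_5 = -8.671875.
R_5 − M_5 = -1.328125.

-1.328125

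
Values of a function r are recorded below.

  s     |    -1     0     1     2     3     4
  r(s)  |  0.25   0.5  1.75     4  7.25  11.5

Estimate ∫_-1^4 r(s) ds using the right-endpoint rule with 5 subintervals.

Δs = 1.
Sum = 1·[0.5 + 1.75 + 4 + 7.25 + 11.5] = 25.

25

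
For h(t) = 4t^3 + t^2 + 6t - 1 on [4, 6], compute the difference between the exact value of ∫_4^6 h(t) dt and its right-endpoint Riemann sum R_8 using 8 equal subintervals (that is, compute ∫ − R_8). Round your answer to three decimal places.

-81.271

Exact integral: ∫_4^6 h(t) dt ≈ 1148.66667.
R_8 = 1229.9375.
Error ≈ 1148.66667 − 1229.9375 ≈ -81.271.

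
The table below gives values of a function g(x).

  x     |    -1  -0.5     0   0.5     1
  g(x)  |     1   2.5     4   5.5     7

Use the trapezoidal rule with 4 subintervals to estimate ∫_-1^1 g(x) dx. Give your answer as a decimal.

8

Δx = 0.5.
T_4 = (0.5/2)·[1 + 2·2.5 + 2·4 + 2·5.5 + 7] = 8.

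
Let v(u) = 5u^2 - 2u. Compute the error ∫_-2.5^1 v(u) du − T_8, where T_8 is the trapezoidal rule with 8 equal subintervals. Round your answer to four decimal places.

Exact integral: ∫_-2.5^1 v(u) du ≈ 32.958333.
T_8 ≈ 33.516602.
Error ≈ 32.958333 − 33.516602 ≈ -0.5583.

-0.5583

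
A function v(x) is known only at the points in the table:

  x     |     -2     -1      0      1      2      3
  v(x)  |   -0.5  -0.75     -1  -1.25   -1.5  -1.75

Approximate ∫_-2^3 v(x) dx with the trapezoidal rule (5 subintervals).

-5.625

Δx = 1.
T_5 = (1/2)·[(-0.5) + 2·(-0.75) + 2·(-1) + 2·(-1.25) + 2·(-1.5) + (-1.75)] = -5.625.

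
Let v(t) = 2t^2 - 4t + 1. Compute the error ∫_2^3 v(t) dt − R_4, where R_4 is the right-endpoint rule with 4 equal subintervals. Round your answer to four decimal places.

-0.7708

Exact integral: ∫_2^3 v(t) dt ≈ 3.666667.
R_4 = 4.4375.
Error ≈ 3.666667 − 4.4375 ≈ -0.7708.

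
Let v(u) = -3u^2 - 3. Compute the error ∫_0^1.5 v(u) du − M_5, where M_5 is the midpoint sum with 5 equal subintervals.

-0.03375

Exact integral: ∫_0^1.5 v(u) du = -7.875.
M_5 = -7.84125.
Error = -7.875 − (-7.84125) = -0.03375.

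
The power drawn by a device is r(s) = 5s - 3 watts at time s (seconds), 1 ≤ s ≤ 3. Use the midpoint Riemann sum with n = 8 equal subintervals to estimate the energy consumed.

Δs = (3 − 1)/8 = 0.25.
Midpoints: 1.125, 1.375, 1.625, 1.875, 2.125, 2.375, 2.625, 2.875.
r(1.125) = 2.625, r(1.375) = 3.875, r(1.625) = 5.125, r(1.875) = 6.375, r(2.125) = 7.625, r(2.375) = 8.875, r(2.625) = 10.125, r(2.875) = 11.375.
Sum = Δs · [r(1.125) + r(1.375) + r(1.625) + ...].
Sum = 14.

14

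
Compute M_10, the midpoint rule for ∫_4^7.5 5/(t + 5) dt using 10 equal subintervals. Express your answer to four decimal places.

1.6424

Δt = (7.5 − 4)/10 = 0.35.
Midpoints: 4.175, 4.525, 4.875, 5.225, 5.575, 5.925, 6.275, 6.625, 6.975, 7.325.
f(4.175) = 200/367, f(4.525) = 200/381, f(4.875) = 40/79, f(5.225) = 200/409, f(5.575) = 200/423, f(5.925) = 200/437, f(6.275) = 200/451, f(6.625) = 40/93, f(6.975) = 200/479, f(7.325) = 200/493.
Sum = Δt · [f(4.175) + f(4.525) + f(4.875) + ...].
Sum ≈ 1.6424.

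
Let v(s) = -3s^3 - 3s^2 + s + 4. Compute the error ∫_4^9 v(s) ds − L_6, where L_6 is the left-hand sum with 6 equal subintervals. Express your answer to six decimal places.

Exact integral: ∫_4^9 v(s) ds = -5341.25.
L_6 ≈ -4466.42361111.
Error ≈ -5341.25 − (-4466.42361111) ≈ -874.826389.

-874.826389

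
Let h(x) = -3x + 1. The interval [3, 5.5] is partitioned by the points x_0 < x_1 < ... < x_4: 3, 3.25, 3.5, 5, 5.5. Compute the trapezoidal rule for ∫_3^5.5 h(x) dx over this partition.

Subinterval widths: 0.25, 0.25, 1.5, 0.5.
h(3) = -8, h(3.25) = -8.75, h(3.5) = -9.5, h(5) = -14, h(5.5) = -15.5.
On each subinterval the trapezoid contributes (Δx_i/2)·[h(x_{i-1}) + h(x_i)].
Sum = -29.375.

-29.375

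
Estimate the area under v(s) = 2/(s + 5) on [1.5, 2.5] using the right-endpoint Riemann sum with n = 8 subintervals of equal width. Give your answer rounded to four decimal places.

Δs = (2.5 − 1.5)/8 = 0.125.
Right endpoints: 1.625, 1.75, 1.875, 2, 2.125, 2.25, 2.375, 2.5.
v(1.625) = 16/53, v(1.75) = 8/27, v(1.875) = 16/55, v(2) = 2/7, v(2.125) = 16/57, v(2.25) = 8/29, v(2.375) = 16/59, v(2.5) = 4/15.
Sum = Δs · [v(1.625) + v(1.75) + v(1.875) + ...].
Sum ≈ 0.2837.

0.2837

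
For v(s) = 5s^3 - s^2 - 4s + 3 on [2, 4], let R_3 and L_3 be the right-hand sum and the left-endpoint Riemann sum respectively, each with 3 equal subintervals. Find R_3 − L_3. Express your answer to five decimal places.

R_3 ≈ 356.5185185.
L_3 ≈ 183.1851852.
R_3 − L_3 ≈ 173.33333.

173.33333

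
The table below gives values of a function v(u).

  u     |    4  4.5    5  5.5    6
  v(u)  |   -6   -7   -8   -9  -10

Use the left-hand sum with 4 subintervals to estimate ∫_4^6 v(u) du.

Δu = 0.5.
Sum = 0.5·[(-6) + (-7) + (-8) + (-9)] = -15.

-15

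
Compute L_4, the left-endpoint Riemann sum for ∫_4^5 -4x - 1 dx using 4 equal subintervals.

Δx = (5 − 4)/4 = 0.25.
Left endpoints: 4, 4.25, 4.5, 4.75.
f(4) = -17, f(4.25) = -18, f(4.5) = -19, f(4.75) = -20.
Sum = Δx · [f(4) + f(4.25) + f(4.5) + f(4.75)].
Sum = -18.5.

-18.5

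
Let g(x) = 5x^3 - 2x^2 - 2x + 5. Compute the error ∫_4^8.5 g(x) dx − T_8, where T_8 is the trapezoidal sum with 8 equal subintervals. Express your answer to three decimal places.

Exact integral: ∫_4^8.5 g(x) dx = 5804.578125.
T_8 ≈ 5826.35083.
Error ≈ 5804.578125 − 5826.35083 ≈ -21.773.

-21.773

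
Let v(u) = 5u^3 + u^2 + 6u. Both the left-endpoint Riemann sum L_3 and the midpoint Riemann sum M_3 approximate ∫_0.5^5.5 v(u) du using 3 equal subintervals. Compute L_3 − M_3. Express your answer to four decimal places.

L_3 ≈ 652.939815.
M_3 ≈ 1235.925926.
L_3 − M_3 ≈ -582.9861.

-582.9861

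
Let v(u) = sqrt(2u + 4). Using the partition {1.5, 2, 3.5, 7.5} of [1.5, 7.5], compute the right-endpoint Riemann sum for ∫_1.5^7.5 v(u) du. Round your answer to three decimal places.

Subinterval widths: 0.5, 1.5, 4.
Right endpoints: 2, 3.5, 7.5.
v(2) ≈ 2.828, v(3.5) ≈ 3.317, v(7.5) ≈ 4.359.
Sum = Σ Δu_i · v(u_i).
Sum ≈ 23.825.

23.825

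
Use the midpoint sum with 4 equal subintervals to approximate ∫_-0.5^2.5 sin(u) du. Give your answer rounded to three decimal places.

1.719

Δu = (2.5 − (-0.5))/4 = 0.75.
Midpoints: -0.125, 0.625, 1.375, 2.125.
f(-0.125) ≈ -0.125, f(0.625) ≈ 0.585, f(1.375) ≈ 0.981, f(2.125) ≈ 0.850.
Sum = Δu · [f(-0.125) + f(0.625) + f(1.375) + f(2.125)].
Sum ≈ 1.719.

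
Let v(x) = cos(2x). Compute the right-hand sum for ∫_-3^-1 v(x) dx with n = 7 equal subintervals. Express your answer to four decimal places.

-0.7747

Δx = (-1 − (-3))/7 = 2/7.
Right endpoints: -19/7, -17/7, -15/7, -13/7, -11/7, -9/7, -1.
v(-19/7) ≈ 0.6565, v(-17/7) ≈ 0.1442, v(-15/7) ≈ -0.4138, v(-13/7) ≈ -0.8404, v(-11/7) ≈ -1.0000, v(-9/7) ≈ -0.8418, v(-1) ≈ -0.4161.
Sum = Δx · [v(-19/7) + v(-17/7) + v(-15/7) + ...].
Sum ≈ -0.7747.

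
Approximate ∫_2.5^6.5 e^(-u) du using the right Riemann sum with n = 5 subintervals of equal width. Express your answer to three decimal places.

Δu = (6.5 − 2.5)/5 = 0.8.
Right endpoints: 3.3, 4.1, 4.9, 5.7, 6.5.
f(3.3) ≈ 0.037, f(4.1) ≈ 0.017, f(4.9) ≈ 0.007, f(5.7) ≈ 0.003, f(6.5) ≈ 0.002.
Sum = Δu · [f(3.3) + f(4.1) + f(4.9) + f(5.7) + f(6.5)].
Sum ≈ 0.053.

0.053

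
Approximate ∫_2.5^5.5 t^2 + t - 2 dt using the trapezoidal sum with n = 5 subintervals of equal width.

Δt = (5.5 − 2.5)/5 = 0.6.
f(2.5) = 6.75, f(3.1) = 10.71, f(3.7) = 15.39, f(4.3) = 20.79, f(4.9) = 26.91, f(5.5) = 33.75.
T_5 = (Δt/2)·[f(t_0) + 2f(t_1) + ... + 2f(t_{4}) + f(t_5)].
Sum = 56.43.

56.43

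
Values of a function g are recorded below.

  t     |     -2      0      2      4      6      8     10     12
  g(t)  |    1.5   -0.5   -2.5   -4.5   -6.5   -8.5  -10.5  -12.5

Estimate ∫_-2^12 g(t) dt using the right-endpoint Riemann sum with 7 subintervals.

-91

Δt = 2.
Sum = 2·[(-0.5) + (-2.5) + (-4.5) + (-6.5) + (-8.5) + (-10.5) + (-12.5)] = -91.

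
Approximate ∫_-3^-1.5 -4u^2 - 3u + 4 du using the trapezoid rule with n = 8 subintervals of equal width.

-15.41015625

Δu = (-1.5 − (-3))/8 = 0.1875.
f(-3) = -23, f(-2.8125) = -19.203125, f(-2.625) = -15.6875, f(-2.4375) = -12.453125, f(-2.25) = -9.5, f(-2.0625) = -6.828125, f(-1.875) = -4.4375, f(-1.6875) = -2.328125, f(-1.5) = -0.5.
T_8 = (Δu/2)·[f(u_0) + 2f(u_1) + ... + 2f(u_{7}) + f(u_8)].
Sum = -15.41015625.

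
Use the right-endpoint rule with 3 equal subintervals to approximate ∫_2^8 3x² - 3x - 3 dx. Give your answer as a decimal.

570

Δx = (8 − 2)/3 = 2.
Right endpoints: 4, 6, 8.
f(4) = 33, f(6) = 87, f(8) = 165.
Sum = Δx · [f(4) + f(6) + f(8)].
Sum = 570.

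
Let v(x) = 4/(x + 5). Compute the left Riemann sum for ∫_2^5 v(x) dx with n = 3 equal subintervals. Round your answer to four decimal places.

1.5159

Δx = (5 − 2)/3 = 1.
Left endpoints: 2, 3, 4.
v(2) = 4/7, v(3) = 0.5, v(4) = 4/9.
Sum = Δx · [v(2) + v(3) + v(4)].
Sum ≈ 1.5159.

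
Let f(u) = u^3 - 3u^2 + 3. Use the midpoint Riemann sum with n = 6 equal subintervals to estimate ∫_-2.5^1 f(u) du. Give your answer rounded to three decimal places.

-15.120

Δu = (1 − (-2.5))/6 = 7/12.
Midpoints: -53/24, -1.625, -25/24, -11/24, 0.125, 17/24.
f(-53/24) = -309653/13824, f(-1.625) = -4717/512, f(-25/24) = -19153/13824, f(-11/24) = 31429/13824, f(0.125) = 1513/512, f(17/24) = 25577/13824.
Sum = Δu · [f(-53/24) + f(-1.625) + f(-25/24) + ...].
Sum ≈ -15.120.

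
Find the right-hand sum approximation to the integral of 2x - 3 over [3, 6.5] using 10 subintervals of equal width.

23.975

Δx = (6.5 − 3)/10 = 0.35.
Right endpoints: 3.35, 3.7, 4.05, 4.4, 4.75, 5.1, 5.45, 5.8, 6.15, 6.5.
f(3.35) = 3.7, f(3.7) = 4.4, f(4.05) = 5.1, f(4.4) = 5.8, f(4.75) = 6.5, f(5.1) = 7.2, f(5.45) = 7.9, f(5.8) = 8.6, f(6.15) = 9.3, f(6.5) = 10.
Sum = Δx · [f(3.35) + f(3.7) + f(4.05) + ...].
Sum = 23.975.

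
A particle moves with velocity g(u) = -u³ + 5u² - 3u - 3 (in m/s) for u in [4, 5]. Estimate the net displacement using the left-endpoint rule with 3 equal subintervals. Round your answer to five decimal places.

-4.07407

Δu = (5 − 4)/3 = 1/3.
Left endpoints: 4, 13/3, 14/3.
g(4) = 1, g(13/3) = -94/27, g(14/3) = -263/27.
Sum = Δu · [g(4) + g(13/3) + g(14/3)].
Sum ≈ -4.07407.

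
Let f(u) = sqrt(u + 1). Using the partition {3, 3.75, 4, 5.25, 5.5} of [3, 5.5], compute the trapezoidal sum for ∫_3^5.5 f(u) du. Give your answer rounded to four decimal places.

5.7105

Subinterval widths: 0.75, 0.25, 1.25, 0.25.
f(3) ≈ 2.0000, f(3.75) ≈ 2.1794, f(4) ≈ 2.2361, f(5.25) ≈ 2.5000, f(5.5) ≈ 2.5495.
On each subinterval the trapezoid contributes (Δu_i/2)·[f(u_{i-1}) + f(u_i)].
Sum ≈ 5.7105.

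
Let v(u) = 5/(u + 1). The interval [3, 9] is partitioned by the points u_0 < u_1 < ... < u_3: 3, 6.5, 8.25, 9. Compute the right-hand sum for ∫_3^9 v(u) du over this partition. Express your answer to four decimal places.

Subinterval widths: 3.5, 1.75, 0.75.
Right endpoints: 6.5, 8.25, 9.
v(6.5) = 2/3, v(8.25) = 20/37, v(9) = 0.5.
Sum = Σ Δu_i · v(u_i).
Sum ≈ 3.6543.

3.6543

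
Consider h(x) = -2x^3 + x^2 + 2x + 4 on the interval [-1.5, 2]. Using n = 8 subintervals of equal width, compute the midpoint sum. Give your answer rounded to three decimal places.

14.101

Δx = (2 − (-1.5))/8 = 0.4375.
Midpoints: -1.28125, -0.84375, -0.40625, 0.03125, 0.46875, 0.90625, 1.34375, 1.78125.
h(-1.28125) = 119369/16384, h(-0.84375) = 69235/16384, h(-0.40625) = 57125/16384, h(0.03125) = 66575/16384, h(0.46875) = 81121/16384, h(0.90625) = 84299/16384, h(1.34375) = 59645/16384, h(1.78125) = -9305/16384.
Sum = Δx · [h(-1.28125) + h(-0.84375) + h(-0.40625) + ...].
Sum ≈ 14.101.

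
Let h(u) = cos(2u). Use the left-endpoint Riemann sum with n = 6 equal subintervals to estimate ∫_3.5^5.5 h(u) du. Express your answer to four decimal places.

-0.6727

Δu = (5.5 − 3.5)/6 = 1/3.
Left endpoints: 3.5, 23/6, 25/6, 4.5, 29/6, 31/6.
h(3.5) ≈ 0.7539, h(23/6) ≈ 0.1862, h(25/6) ≈ -0.4612, h(4.5) ≈ -0.9111, h(29/6) ≈ -0.9709, h(31/6) ≈ -0.6149.
Sum = Δu · [h(3.5) + h(23/6) + h(25/6) + ...].
Sum ≈ -0.6727.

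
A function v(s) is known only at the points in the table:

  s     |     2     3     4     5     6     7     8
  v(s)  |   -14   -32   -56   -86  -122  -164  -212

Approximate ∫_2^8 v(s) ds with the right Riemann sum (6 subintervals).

-672

Δs = 1.
Sum = 1·[(-32) + (-56) + (-86) + (-122) + (-164) + (-212)] = -672.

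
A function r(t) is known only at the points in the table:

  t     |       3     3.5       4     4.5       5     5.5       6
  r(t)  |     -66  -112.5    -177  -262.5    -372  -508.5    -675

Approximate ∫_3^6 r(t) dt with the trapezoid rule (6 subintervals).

Δt = 0.5.
T_6 = (0.5/2)·[(-66) + 2·(-112.5) + 2·(-177) + 2·(-262.5) + 2·(-372) + 2·(-508.5) + (-675)] = -901.5.

-901.5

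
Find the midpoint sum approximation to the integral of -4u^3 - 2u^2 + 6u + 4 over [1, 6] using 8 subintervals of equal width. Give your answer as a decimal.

-1306.171875

Δu = (6 − 1)/8 = 0.625.
Midpoints: 1.3125, 1.9375, 2.5625, 3.1875, 3.8125, 4.4375, 5.0625, 5.6875.
f(1.3125) = -629/1024, f(1.9375) = -21479/1024, f(2.5625) = -62529/1024, f(3.1875) = -129779/1024, f(3.8125) = -229229/1024, f(4.4375) = -366879/1024, f(5.0625) = -548729/1024, f(5.6875) = -780779/1024.
Sum = Δu · [f(1.3125) + f(1.9375) + f(2.5625) + ...].
Sum = -1306.171875.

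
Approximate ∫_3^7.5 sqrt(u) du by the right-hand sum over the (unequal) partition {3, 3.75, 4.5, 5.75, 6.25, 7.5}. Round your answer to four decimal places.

Subinterval widths: 0.75, 0.75, 1.25, 0.5, 1.25.
Right endpoints: 3.75, 4.5, 5.75, 6.25, 7.5.
f(3.75) ≈ 1.9365, f(4.5) ≈ 2.1213, f(5.75) ≈ 2.3979, f(6.25) ≈ 2.5000, f(7.5) ≈ 2.7386.
Sum = Σ Δu_i · f(u_i).
Sum ≈ 10.7140.

10.7140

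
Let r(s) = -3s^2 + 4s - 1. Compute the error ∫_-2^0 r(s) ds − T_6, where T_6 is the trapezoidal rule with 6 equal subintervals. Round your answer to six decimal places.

Exact integral: ∫_-2^0 r(s) ds = -18.
T_6 ≈ -18.11111111.
Error ≈ -18 − (-18.11111111) ≈ 0.111111.

0.111111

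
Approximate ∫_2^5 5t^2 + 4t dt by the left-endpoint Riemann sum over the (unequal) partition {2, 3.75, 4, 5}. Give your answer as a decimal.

166.328125

Subinterval widths: 1.75, 0.25, 1.
Left endpoints: 2, 3.75, 4.
f(2) = 28, f(3.75) = 85.3125, f(4) = 96.
Sum = Σ Δt_i · f(t_i).
Sum = 166.328125.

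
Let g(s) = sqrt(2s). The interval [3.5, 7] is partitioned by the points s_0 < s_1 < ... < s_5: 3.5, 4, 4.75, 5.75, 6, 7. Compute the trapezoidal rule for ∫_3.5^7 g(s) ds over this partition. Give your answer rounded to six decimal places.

Subinterval widths: 0.5, 0.75, 1, 0.25, 1.
g(3.5) ≈ 2.645751, g(4) ≈ 2.828427, g(4.75) ≈ 3.082207, g(5.75) ≈ 3.391165, g(6) ≈ 3.464102, g(7) ≈ 3.741657.
On each subinterval the trapezoid contributes (Δs_i/2)·[g(s_{i-1}) + g(s_i)].
Sum ≈ 11.281506.

11.281506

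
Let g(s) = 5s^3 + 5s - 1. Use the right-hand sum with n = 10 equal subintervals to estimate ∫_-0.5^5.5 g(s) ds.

Δs = (5.5 − (-0.5))/10 = 0.6.
Right endpoints: 0.1, 0.7, 1.3, 1.9, 2.5, 3.1, 3.7, 4.3, 4.9, 5.5.
g(0.1) = -0.495, g(0.7) = 4.215, g(1.3) = 16.485, g(1.9) = 42.795, g(2.5) = 89.625, g(3.1) = 163.455, g(3.7) = 270.765, g(4.3) = 418.035, g(4.9) = 611.745, g(5.5) = 858.375.
Sum = Δs · [g(0.1) + g(0.7) + g(1.3) + ...].
Sum = 1485.

1485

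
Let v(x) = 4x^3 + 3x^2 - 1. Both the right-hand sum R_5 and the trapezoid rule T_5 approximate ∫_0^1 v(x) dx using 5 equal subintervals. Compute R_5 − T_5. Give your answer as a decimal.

0.7

R_5 = 1.76.
T_5 = 1.06.
R_5 − T_5 = 0.7.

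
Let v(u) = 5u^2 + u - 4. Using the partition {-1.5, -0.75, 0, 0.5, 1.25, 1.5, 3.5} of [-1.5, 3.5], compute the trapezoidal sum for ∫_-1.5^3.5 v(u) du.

Subinterval widths: 0.75, 0.75, 0.5, 0.75, 0.25, 2.
v(-1.5) = 5.75, v(-0.75) = -1.9375, v(0) = -4, v(0.5) = -2.25, v(1.25) = 5.0625, v(1.5) = 8.75, v(3.5) = 60.75.
On each subinterval the trapezoid contributes (Δu_i/2)·[v(u_{i-1}) + v(u_i)].
Sum = 69.921875.

69.921875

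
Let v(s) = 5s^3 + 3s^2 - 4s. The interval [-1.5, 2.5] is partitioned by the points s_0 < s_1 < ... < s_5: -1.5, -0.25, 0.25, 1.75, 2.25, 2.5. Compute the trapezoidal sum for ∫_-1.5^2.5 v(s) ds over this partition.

Subinterval widths: 1.25, 0.5, 1.5, 0.5, 0.25.
v(-1.5) = -4.125, v(-0.25) = 1.109375, v(0.25) = -0.734375, v(1.75) = 28.984375, v(2.25) = 63.140625, v(2.5) = 86.875.
On each subinterval the trapezoid contributes (Δs_i/2)·[v(s_{i-1}) + v(s_i)].
Sum = 61.1796875.

61.1796875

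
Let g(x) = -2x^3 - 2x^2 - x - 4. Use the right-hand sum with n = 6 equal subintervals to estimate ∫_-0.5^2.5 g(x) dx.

-57.625

Δx = (2.5 − (-0.5))/6 = 0.5.
Right endpoints: 0, 0.5, 1, 1.5, 2, 2.5.
g(0) = -4, g(0.5) = -5.25, g(1) = -9, g(1.5) = -16.75, g(2) = -30, g(2.5) = -50.25.
Sum = Δx · [g(0) + g(0.5) + g(1) + ...].
Sum = -57.625.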